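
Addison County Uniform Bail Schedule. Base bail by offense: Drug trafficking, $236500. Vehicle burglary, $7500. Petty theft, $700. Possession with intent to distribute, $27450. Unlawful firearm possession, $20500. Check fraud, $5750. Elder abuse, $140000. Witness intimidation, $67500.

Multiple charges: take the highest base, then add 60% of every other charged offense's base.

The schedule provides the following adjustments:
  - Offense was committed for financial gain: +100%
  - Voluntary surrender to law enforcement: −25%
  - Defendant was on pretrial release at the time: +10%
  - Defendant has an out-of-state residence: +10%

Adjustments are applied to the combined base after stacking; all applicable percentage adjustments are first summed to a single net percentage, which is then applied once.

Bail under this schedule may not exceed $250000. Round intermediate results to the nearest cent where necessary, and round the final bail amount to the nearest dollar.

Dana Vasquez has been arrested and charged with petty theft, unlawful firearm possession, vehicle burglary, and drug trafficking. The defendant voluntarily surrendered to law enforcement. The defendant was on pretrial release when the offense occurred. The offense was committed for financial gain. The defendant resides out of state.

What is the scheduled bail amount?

Base amounts from the schedule: petty theft $700; unlawful firearm possession $20500; vehicle burglary $7500; drug trafficking $236500.
Stacking rule: highest base plus 60% of each additional charge. Highest is drug trafficking at $236500. Additional: $700 × 60% = $420; $20500 × 60% = $12300; $7500 × 60% = $4500. Combined base = $236500 + $17220 = $253720.
Net percentage adjustment: +100% −25% +10% +10% = +95%. $253720 × 1.95 = $494754.
Result $494754 exceeds the maximum of $250000; bail is capped at $250000.

$250000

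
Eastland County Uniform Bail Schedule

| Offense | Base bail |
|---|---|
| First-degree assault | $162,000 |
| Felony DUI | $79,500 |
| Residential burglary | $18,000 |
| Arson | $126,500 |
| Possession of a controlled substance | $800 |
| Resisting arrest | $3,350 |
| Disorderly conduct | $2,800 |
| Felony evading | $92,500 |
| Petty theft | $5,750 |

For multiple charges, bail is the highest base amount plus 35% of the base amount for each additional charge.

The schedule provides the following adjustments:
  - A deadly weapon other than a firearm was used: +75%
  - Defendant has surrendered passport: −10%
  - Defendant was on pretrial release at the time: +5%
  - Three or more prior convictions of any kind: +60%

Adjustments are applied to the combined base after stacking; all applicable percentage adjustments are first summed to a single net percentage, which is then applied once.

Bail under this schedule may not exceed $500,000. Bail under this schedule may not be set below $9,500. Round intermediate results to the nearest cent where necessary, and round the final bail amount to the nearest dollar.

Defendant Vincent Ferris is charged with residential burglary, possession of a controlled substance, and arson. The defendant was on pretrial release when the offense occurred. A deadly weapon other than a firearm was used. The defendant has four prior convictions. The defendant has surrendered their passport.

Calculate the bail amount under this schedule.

Base amounts from the schedule: residential burglary $18,000; possession of a controlled substance $800; arson $126,500.
Stacking rule: highest base plus 35% of each additional charge. Highest is arson at $126,500. Additional: $18,000 × 35% = $6,300; $800 × 35% = $280. Combined base = $126,500 + $6,580 = $133,080.
Net percentage adjustment: +75% −10% +5% +60% = +130%. $133,080 × 2.3 = $306,084.
$306,084 is within the $500,000 maximum.
$306,084 is at or above the $9,500 minimum.

$306,084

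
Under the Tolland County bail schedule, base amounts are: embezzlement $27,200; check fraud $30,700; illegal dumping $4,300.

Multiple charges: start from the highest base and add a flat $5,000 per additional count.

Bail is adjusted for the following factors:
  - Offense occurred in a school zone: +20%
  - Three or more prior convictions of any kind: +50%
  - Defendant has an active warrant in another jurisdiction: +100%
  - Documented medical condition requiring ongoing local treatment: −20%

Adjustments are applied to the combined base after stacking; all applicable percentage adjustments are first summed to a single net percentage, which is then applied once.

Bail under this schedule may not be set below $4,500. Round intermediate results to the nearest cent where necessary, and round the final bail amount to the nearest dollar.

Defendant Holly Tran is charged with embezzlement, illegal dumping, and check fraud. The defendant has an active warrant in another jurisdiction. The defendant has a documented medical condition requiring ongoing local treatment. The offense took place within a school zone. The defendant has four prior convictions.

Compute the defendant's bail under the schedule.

Base amounts from the schedule: embezzlement $27,200; illegal dumping $4,300; check fraud $30,700.
Stacking rule: highest base plus $5,000 per additional charge. Highest is check fraud at $30,700; 2 additional charges → +$10,000. Combined base = $40,700.
Net percentage adjustment: +20% +50% +100% −20% = +150%. $40,700 × 2.5 = $101,750.
$101,750 is at or above the $4,500 minimum.

$101,750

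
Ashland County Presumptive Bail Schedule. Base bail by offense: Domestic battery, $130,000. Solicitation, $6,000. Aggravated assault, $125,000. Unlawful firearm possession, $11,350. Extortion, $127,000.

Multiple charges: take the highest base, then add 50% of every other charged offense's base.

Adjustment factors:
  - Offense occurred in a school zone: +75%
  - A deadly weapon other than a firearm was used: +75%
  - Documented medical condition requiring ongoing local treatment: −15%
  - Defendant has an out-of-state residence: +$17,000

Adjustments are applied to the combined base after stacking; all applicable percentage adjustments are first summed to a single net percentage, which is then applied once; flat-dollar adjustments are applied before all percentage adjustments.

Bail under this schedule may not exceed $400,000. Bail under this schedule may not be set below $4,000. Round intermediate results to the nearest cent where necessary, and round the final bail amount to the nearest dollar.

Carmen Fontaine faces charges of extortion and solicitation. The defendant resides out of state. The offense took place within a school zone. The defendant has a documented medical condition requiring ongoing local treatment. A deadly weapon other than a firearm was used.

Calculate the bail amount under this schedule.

Base amounts from the schedule: extortion $127,000; solicitation $6,000.
Stacking rule: highest base plus 50% of each additional charge. Highest is extortion at $127,000. Additional: $6,000 × 50% = $3,000. Combined base = $127,000 + $3,000 = $130,000.
Defendant has an out-of-state residence (+$17,000 flat): $130,000 + $17,000 = $147,000.
Net percentage adjustment: +75% +75% −15% = +135%. $147,000 × 2.35 = $345,450.
$345,450 is within the $400,000 maximum.
$345,450 is at or above the $4,000 minimum.

$345,450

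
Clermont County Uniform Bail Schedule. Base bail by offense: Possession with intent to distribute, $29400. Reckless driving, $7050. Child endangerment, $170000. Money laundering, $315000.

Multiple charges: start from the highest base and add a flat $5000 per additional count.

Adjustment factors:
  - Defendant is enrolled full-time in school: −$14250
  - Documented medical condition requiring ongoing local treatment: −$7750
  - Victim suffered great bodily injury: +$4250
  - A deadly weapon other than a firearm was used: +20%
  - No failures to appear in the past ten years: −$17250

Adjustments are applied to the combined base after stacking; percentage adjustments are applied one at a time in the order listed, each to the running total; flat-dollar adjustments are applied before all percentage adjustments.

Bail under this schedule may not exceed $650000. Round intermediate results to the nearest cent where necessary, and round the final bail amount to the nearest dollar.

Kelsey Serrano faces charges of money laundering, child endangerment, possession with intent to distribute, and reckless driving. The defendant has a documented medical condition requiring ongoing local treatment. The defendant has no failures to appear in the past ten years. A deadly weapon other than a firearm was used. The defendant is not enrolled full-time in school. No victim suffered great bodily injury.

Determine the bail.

$366000

Base amounts from the schedule: money laundering $315000; child endangerment $170000; possession with intent to distribute $29400; reckless driving $7050.
Stacking rule: highest base plus $5000 per additional charge. Highest is money laundering at $315000; 3 additional charges → +$15000. Combined base = $330000.
Documented medical condition requiring ongoing local treatment (−$7750 flat): $330000 − $7750 = $322250.
No failures to appear in the past ten years (−$17250 flat): $322250 − $17250 = $305000.
A deadly weapon other than a firearm was used (+20%): $305000 × 1.2 = $366000.
$366000 is within the $650000 maximum.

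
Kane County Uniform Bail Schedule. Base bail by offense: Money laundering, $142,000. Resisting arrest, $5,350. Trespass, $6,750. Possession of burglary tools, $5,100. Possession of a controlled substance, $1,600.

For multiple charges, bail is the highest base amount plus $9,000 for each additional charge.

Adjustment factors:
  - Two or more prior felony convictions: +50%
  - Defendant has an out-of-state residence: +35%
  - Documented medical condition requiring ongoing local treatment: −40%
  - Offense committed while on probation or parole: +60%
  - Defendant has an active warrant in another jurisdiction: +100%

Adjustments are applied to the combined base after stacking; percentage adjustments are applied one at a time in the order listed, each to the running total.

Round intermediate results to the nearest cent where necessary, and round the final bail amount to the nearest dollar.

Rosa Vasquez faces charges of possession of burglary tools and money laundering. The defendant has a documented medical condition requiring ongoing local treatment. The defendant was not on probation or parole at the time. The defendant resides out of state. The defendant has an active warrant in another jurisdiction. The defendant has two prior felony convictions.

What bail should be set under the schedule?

Base amounts from the schedule: possession of burglary tools $5,100; money laundering $142,000.
Stacking rule: highest base plus $9,000 per additional charge. Highest is money laundering at $142,000; 1 additional charge → +$9,000. Combined base = $151,000.
Two or more prior felony convictions (+50%): $151,000 × 1.5 = $226,500.
Defendant has an out-of-state residence (+35%): $226,500 × 1.35 = $305,775.
Documented medical condition requiring ongoing local treatment (−40%): $305,775 × 0.6 = $183,465.
Defendant has an active warrant in another jurisdiction (+100%): $183,465 × 2 = $366,930.

$366,930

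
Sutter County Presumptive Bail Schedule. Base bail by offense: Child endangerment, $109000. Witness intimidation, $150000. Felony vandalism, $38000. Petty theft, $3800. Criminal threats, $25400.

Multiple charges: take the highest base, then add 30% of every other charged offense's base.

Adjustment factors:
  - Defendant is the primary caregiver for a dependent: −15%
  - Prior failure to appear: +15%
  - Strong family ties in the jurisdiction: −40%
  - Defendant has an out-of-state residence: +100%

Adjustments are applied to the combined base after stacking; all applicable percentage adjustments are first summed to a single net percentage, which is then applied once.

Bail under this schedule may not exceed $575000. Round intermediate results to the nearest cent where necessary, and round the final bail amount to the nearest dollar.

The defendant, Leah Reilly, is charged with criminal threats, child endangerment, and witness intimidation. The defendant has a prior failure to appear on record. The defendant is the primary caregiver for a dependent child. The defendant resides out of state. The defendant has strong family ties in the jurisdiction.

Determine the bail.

Base amounts from the schedule: criminal threats $25400; child endangerment $109000; witness intimidation $150000.
Stacking rule: highest base plus 30% of each additional charge. Highest is witness intimidation at $150000. Additional: $25400 × 30% = $7620; $109000 × 30% = $32700. Combined base = $150000 + $40320 = $190320.
Net percentage adjustment: −15% +15% −40% +100% = +60%. $190320 × 1.6 = $304512.
$304512 is within the $575000 maximum.

$304512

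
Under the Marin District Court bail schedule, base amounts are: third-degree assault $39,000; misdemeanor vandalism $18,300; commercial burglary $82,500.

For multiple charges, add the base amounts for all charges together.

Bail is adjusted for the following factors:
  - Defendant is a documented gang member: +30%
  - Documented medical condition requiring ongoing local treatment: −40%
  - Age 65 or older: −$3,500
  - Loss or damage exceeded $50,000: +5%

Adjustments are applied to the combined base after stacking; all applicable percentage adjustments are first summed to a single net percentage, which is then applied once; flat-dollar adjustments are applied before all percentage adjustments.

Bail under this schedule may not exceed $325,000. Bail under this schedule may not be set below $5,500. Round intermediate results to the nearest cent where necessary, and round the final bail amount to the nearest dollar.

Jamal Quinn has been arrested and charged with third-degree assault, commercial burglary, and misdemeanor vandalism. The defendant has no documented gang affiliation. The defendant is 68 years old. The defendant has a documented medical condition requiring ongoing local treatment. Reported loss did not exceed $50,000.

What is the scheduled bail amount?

$81,780

Base amounts from the schedule: third-degree assault $39,000; commercial burglary $82,500; misdemeanor vandalism $18,300.
Stacking rule: sum of all bases. $39,000 + $82,500 + $18,300 = $139,800.
Age 65 or older (−$3,500 flat): $139,800 − $3,500 = $136,300.
Documented medical condition requiring ongoing local treatment (−40%): $136,300 × 0.6 = $81,780.
$81,780 is within the $325,000 maximum.
$81,780 is at or above the $5,500 minimum.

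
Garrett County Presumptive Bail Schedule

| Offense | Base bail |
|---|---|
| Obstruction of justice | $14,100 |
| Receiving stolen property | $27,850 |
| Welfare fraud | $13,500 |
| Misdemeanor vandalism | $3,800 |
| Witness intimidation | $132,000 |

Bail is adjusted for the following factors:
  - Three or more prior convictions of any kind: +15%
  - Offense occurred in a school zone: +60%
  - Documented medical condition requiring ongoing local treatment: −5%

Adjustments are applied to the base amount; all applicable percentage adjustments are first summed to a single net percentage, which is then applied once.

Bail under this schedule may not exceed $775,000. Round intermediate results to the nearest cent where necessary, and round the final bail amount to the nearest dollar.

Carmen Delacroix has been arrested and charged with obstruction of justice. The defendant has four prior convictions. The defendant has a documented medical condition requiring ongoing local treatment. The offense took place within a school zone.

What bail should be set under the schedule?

$23,970

Base amounts from the schedule: obstruction of justice $14,100.
Single charge. Combined base = $14,100.
Net percentage adjustment: +15% +60% −5% = +70%. $14,100 × 1.7 = $23,970.
$23,970 is within the $775,000 maximum.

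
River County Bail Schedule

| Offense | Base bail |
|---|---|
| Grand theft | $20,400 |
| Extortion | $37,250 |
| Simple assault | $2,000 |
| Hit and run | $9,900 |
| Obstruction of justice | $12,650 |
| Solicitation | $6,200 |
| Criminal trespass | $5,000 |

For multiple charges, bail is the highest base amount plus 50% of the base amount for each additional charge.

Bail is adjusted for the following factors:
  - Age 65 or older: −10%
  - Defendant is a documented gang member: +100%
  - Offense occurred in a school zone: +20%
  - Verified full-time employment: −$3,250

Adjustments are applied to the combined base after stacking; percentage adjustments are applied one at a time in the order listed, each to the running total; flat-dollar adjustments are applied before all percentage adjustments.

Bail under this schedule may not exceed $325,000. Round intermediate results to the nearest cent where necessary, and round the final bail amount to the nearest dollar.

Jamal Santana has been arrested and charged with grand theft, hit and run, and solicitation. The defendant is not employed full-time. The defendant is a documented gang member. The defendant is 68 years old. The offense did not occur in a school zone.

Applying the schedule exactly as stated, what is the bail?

$51,210

Base amounts from the schedule: grand theft $20,400; hit and run $9,900; solicitation $6,200.
Stacking rule: highest base plus 50% of each additional charge. Highest is grand theft at $20,400. Additional: $9,900 × 50% = $4,950; $6,200 × 50% = $3,100. Combined base = $20,400 + $8,050 = $28,450.
Age 65 or older (−10%): $28,450 × 0.9 = $25,605.
Defendant is a documented gang member (+100%): $25,605 × 2 = $51,210.
$51,210 is within the $325,000 maximum.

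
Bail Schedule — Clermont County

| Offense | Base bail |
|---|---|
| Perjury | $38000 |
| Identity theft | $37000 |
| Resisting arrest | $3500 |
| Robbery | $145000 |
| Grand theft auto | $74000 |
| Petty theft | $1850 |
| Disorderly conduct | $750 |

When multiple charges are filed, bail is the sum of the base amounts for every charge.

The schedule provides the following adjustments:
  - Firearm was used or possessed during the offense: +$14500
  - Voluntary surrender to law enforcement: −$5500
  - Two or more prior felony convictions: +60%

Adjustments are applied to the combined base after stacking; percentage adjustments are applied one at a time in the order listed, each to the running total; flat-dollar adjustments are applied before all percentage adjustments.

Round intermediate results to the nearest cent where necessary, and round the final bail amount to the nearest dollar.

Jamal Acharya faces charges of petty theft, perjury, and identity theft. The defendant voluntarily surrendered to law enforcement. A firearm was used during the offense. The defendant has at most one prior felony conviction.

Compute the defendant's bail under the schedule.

Base amounts from the schedule: petty theft $1850; perjury $38000; identity theft $37000.
Stacking rule: sum of all bases. $1850 + $38000 + $37000 = $76850.
Firearm was used or possessed during the offense (+$14500 flat): $76850 + $14500 = $91350.
Voluntary surrender to law enforcement (−$5500 flat): $91350 − $5500 = $85850.

$85850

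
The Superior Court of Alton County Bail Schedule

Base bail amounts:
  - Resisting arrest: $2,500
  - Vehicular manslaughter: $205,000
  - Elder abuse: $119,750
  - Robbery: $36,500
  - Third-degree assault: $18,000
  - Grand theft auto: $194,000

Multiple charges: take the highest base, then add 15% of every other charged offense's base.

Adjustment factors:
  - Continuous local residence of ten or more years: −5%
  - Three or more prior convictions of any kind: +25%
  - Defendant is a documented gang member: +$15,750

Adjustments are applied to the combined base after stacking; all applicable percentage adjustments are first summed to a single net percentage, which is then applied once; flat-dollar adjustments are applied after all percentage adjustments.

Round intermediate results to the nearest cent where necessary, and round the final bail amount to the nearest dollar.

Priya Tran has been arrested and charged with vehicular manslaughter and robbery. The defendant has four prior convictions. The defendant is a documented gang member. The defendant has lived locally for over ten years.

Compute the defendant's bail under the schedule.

$268,320

Base amounts from the schedule: vehicular manslaughter $205,000; robbery $36,500.
Stacking rule: highest base plus 15% of each additional charge. Highest is vehicular manslaughter at $205,000. Additional: $36,500 × 15% = $5,475. Combined base = $205,000 + $5,475 = $210,475.
Net percentage adjustment: −5% +25% = +20%. $210,475 × 1.2 = $252,570.
Defendant is a documented gang member (+$15,750 flat): $252,570 + $15,750 = $268,320.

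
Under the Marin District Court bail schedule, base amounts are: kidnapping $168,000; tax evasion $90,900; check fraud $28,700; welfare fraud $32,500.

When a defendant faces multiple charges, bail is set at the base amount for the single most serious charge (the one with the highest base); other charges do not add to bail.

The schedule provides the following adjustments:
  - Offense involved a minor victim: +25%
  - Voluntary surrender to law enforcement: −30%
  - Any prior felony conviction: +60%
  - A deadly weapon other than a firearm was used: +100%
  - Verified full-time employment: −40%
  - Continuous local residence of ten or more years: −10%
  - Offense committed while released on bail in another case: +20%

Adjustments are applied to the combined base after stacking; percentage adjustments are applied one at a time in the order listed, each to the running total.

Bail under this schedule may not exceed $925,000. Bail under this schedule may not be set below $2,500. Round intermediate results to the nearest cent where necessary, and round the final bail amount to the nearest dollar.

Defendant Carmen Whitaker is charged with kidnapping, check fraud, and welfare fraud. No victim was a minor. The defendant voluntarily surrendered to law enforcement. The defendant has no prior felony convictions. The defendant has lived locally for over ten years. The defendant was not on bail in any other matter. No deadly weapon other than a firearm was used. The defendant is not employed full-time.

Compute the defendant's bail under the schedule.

$105,840

Base amounts from the schedule: kidnapping $168,000; check fraud $28,700; welfare fraud $32,500.
Stacking rule: use the highest base only. Highest is kidnapping at $168,000. Combined base = $168,000.
Voluntary surrender to law enforcement (−30%): $168,000 × 0.7 = $117,600.
Continuous local residence of ten or more years (−10%): $117,600 × 0.9 = $105,840.
$105,840 is within the $925,000 maximum.
$105,840 is at or above the $2,500 minimum.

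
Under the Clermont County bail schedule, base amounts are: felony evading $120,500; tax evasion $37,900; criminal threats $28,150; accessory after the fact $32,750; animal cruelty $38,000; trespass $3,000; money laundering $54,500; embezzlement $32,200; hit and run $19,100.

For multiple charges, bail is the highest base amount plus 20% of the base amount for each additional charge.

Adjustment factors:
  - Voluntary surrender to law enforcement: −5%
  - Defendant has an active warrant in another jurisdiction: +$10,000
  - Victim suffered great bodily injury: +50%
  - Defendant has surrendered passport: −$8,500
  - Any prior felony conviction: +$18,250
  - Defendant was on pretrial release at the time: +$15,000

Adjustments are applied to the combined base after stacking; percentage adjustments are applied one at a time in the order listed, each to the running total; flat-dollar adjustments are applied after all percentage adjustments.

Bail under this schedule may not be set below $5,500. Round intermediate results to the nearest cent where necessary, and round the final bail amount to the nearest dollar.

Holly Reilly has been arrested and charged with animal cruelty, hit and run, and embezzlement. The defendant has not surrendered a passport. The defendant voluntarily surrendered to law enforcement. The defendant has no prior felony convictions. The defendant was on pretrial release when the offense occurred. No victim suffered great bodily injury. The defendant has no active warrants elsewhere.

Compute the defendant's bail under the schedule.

$60,847

Base amounts from the schedule: animal cruelty $38,000; hit and run $19,100; embezzlement $32,200.
Stacking rule: highest base plus 20% of each additional charge. Highest is animal cruelty at $38,000. Additional: $19,100 × 20% = $3,820; $32,200 × 20% = $6,440. Combined base = $38,000 + $10,260 = $48,260.
Voluntary surrender to law enforcement (−5%): $48,260 × 0.95 = $45,847.
Defendant was on pretrial release at the time (+$15,000 flat): $45,847 + $15,000 = $60,847.
$60,847 is at or above the $5,500 minimum.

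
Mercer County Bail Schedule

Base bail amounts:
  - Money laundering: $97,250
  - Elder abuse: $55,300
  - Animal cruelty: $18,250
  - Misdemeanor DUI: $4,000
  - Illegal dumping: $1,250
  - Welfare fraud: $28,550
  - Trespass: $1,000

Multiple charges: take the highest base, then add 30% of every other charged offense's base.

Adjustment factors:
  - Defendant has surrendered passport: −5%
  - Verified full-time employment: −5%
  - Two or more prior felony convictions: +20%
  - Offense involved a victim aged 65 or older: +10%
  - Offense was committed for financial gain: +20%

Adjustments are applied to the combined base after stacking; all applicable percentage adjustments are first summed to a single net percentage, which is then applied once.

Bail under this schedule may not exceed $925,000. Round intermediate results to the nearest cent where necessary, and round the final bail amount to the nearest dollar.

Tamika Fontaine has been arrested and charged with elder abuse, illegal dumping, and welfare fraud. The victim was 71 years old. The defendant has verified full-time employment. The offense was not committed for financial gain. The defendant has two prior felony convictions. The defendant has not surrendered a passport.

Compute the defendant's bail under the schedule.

Base amounts from the schedule: elder abuse $55,300; illegal dumping $1,250; welfare fraud $28,550.
Stacking rule: highest base plus 30% of each additional charge. Highest is elder abuse at $55,300. Additional: $1,250 × 30% = $375; $28,550 × 30% = $8,565. Combined base = $55,300 + $8,940 = $64,240.
Net percentage adjustment: −5% +20% +10% = +25%. $64,240 × 1.25 = $80,300.
$80,300 is within the $925,000 maximum.

$80,300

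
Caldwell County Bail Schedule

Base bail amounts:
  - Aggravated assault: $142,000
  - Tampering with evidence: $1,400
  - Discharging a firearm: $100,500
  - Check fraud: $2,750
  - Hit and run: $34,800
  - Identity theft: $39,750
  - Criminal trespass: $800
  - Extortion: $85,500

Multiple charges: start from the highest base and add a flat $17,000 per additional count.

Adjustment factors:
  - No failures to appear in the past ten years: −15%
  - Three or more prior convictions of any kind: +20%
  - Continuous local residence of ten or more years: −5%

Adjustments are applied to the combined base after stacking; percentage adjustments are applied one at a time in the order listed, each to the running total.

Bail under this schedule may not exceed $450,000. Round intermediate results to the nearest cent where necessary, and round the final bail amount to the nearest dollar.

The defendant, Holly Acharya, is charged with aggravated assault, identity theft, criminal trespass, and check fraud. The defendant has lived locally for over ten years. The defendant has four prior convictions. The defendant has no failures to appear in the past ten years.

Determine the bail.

$187,017

Base amounts from the schedule: aggravated assault $142,000; identity theft $39,750; criminal trespass $800; check fraud $2,750.
Stacking rule: highest base plus $17,000 per additional charge. Highest is aggravated assault at $142,000; 3 additional charges → +$51,000. Combined base = $193,000.
No failures to appear in the past ten years (−15%): $193,000 × 0.85 = $164,050.
Three or more prior convictions of any kind (+20%): $164,050 × 1.2 = $196,860.
Continuous local residence of ten or more years (−5%): $196,860 × 0.95 = $187,017.
$187,017 is within the $450,000 maximum.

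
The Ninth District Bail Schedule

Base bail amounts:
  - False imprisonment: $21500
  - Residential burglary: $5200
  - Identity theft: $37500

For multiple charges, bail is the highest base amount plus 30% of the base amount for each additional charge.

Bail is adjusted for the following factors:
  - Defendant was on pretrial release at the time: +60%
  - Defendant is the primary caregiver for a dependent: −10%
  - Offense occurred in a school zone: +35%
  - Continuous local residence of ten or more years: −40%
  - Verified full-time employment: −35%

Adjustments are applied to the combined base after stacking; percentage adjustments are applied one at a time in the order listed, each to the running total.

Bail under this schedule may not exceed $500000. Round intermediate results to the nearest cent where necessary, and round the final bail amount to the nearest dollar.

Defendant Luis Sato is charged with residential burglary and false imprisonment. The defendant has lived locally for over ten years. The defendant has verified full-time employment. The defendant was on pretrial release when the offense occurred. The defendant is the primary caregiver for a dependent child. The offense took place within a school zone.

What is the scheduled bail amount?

$17483

Base amounts from the schedule: residential burglary $5200; false imprisonment $21500.
Stacking rule: highest base plus 30% of each additional charge. Highest is false imprisonment at $21500. Additional: $5200 × 30% = $1560. Combined base = $21500 + $1560 = $23060.
Defendant was on pretrial release at the time (+60%): $23060 × 1.6 = $36896.
Defendant is the primary caregiver for a dependent (−10%): $36896 × 0.9 = $33206.40.
Offense occurred in a school zone (+35%): $33206.40 × 1.35 = $44828.64.
Continuous local residence of ten or more years (−40%): $44828.64 × 0.6 = $26897.18.
Verified full-time employment (−35%): $26897.18 × 0.65 = $17483.17.
$17483.17 is within the $500000 maximum.
Rounded to the nearest dollar: $17483.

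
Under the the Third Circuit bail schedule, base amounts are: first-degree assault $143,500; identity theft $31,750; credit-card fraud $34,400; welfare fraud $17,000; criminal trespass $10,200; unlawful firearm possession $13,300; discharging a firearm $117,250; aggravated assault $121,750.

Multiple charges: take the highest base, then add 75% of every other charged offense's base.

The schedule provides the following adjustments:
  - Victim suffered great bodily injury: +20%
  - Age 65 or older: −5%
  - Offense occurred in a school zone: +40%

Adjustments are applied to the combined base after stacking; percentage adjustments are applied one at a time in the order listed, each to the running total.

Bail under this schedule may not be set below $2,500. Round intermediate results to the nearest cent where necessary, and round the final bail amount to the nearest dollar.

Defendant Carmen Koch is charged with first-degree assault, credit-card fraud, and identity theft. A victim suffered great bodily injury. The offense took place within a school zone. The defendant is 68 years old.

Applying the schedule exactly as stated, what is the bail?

$308,208

Base amounts from the schedule: first-degree assault $143,500; credit-card fraud $34,400; identity theft $31,750.
Stacking rule: highest base plus 75% of each additional charge. Highest is first-degree assault at $143,500. Additional: $34,400 × 75% = $25,800; $31,750 × 75% = $23,812.50. Combined base = $143,500 + $49,612.50 = $193,112.50.
Victim suffered great bodily injury (+20%): $193,112.50 × 1.2 = $231,735.
Age 65 or older (−5%): $231,735 × 0.95 = $220,148.25.
Offense occurred in a school zone (+40%): $220,148.25 × 1.4 = $308,207.55.
$308,207.55 is at or above the $2,500 minimum.
Rounded to the nearest dollar: $308,208.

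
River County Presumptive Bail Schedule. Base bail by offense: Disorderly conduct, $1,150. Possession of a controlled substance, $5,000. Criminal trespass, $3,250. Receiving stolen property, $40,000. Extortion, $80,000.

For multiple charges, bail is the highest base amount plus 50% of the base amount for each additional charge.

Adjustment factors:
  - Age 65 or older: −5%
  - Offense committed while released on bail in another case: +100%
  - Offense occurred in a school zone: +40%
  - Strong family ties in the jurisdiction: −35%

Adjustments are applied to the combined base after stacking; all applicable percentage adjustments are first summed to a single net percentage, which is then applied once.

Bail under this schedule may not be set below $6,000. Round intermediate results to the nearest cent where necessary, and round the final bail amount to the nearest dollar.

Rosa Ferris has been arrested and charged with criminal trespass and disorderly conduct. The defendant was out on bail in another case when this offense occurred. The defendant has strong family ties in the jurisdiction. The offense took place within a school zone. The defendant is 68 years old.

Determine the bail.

Base amounts from the schedule: criminal trespass $3,250; disorderly conduct $1,150.
Stacking rule: highest base plus 50% of each additional charge. Highest is criminal trespass at $3,250. Additional: $1,150 × 50% = $575. Combined base = $3,250 + $575 = $3,825.
Net percentage adjustment: −5% +100% +40% −35% = +100%. $3,825 × 2 = $7,650.
$7,650 is at or above the $6,000 minimum.

$7,650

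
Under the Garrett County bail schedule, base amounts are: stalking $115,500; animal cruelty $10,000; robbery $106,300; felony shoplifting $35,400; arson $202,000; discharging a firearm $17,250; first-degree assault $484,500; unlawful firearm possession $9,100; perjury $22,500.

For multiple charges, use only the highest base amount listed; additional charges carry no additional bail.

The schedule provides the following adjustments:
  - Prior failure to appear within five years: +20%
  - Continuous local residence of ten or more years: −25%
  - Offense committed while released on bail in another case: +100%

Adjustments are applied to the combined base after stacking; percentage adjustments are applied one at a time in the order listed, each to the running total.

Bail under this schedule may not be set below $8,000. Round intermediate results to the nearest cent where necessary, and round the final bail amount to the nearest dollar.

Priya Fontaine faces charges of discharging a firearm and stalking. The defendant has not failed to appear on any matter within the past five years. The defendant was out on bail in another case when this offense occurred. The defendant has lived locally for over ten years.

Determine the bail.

Base amounts from the schedule: discharging a firearm $17,250; stalking $115,500.
Stacking rule: use the highest base only. Highest is stalking at $115,500. Combined base = $115,500.
Continuous local residence of ten or more years (−25%): $115,500 × 0.75 = $86,625.
Offense committed while released on bail in another case (+100%): $86,625 × 2 = $173,250.
$173,250 is at or above the $8,000 minimum.

$173,250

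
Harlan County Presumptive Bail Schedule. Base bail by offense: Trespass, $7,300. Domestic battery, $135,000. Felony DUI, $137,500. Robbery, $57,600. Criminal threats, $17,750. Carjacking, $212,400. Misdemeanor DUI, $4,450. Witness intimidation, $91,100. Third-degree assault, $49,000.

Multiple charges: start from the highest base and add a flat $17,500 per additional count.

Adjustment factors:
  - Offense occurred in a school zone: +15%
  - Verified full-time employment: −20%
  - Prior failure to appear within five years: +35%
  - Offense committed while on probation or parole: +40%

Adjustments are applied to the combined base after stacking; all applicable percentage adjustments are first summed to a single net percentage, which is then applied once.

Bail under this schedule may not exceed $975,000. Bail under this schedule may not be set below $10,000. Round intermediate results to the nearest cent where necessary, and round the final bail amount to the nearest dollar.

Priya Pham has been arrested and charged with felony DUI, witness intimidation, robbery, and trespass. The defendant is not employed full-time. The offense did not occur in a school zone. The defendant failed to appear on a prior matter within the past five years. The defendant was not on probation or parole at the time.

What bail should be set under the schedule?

$256,500

Base amounts from the schedule: felony DUI $137,500; witness intimidation $91,100; robbery $57,600; trespass $7,300.
Stacking rule: highest base plus $17,500 per additional charge. Highest is felony DUI at $137,500; 3 additional charges → +$52,500. Combined base = $190,000.
Prior failure to appear within five years (+35%): $190,000 × 1.35 = $256,500.
$256,500 is within the $975,000 maximum.
$256,500 is at or above the $10,000 minimum.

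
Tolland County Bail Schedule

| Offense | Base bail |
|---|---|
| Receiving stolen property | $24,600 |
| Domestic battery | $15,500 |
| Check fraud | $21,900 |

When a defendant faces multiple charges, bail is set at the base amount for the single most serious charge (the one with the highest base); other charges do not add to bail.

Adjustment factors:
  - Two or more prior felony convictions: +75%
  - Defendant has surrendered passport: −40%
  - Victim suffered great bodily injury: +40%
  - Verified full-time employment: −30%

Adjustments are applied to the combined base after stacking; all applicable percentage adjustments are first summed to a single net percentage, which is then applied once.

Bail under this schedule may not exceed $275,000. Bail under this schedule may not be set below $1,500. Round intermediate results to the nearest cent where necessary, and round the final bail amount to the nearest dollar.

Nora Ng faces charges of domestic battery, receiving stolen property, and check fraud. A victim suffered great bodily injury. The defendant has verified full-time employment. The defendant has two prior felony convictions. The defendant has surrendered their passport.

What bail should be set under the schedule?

Base amounts from the schedule: domestic battery $15,500; receiving stolen property $24,600; check fraud $21,900.
Stacking rule: use the highest base only. Highest is receiving stolen property at $24,600. Combined base = $24,600.
Net percentage adjustment: +75% −40% +40% −30% = +45%. $24,600 × 1.45 = $35,670.
$35,670 is within the $275,000 maximum.
$35,670 is at or above the $1,500 minimum.

$35,670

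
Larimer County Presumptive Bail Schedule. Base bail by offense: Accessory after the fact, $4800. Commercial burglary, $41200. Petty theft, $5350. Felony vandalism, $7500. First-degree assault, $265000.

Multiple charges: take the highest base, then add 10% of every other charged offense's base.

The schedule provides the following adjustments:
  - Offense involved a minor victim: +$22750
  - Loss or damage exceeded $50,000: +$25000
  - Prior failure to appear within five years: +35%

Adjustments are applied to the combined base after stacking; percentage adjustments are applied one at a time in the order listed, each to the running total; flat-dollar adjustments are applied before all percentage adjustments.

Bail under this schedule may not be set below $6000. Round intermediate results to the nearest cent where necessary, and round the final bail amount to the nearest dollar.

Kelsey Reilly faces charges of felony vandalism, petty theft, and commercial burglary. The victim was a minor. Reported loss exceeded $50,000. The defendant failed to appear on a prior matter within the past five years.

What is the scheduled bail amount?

$121817

Base amounts from the schedule: felony vandalism $7500; petty theft $5350; commercial burglary $41200.
Stacking rule: highest base plus 10% of each additional charge. Highest is commercial burglary at $41200. Additional: $7500 × 10% = $750; $5350 × 10% = $535. Combined base = $41200 + $1285 = $42485.
Offense involved a minor victim (+$22750 flat): $42485 + $22750 = $65235.
Loss or damage exceeded $50,000 (+$25000 flat): $65235 + $25000 = $90235.
Prior failure to appear within five years (+35%): $90235 × 1.35 = $121817.25.
$121817.25 is at or above the $6000 minimum.
Rounded to the nearest dollar: $121817.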